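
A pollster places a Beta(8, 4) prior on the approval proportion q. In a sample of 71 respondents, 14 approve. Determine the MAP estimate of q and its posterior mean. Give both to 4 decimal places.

MAP = 0.2593, posterior mean = 0.2651

Posterior: Beta(8+14, 4+57) = Beta(22, 61).
Mode = (22−1)/(22+61−2) = 21/81 = 0.2593.
Mean = 22/(22+61) = 22/83 = 0.2651.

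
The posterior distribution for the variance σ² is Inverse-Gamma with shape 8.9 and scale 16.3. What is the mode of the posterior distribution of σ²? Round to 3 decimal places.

Mode = β/(α+1) = 16.3/9.9 = 1.646.
Mean = β/(α−1) = 16.3/7.9 = 2.063.
This is the posterior mode — the MAP estimate.

1.646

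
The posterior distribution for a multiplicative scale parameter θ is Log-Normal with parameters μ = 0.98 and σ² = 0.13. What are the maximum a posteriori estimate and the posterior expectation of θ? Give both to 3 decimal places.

Mode = exp(μ − σ²) = exp(0.85) = 2.340.
Mean = exp(μ + σ²/2) = exp(1.045) = 2.843.
Right-skewed posterior ⇒ mode < mean.

MAP = 2.340, posterior mean = 2.843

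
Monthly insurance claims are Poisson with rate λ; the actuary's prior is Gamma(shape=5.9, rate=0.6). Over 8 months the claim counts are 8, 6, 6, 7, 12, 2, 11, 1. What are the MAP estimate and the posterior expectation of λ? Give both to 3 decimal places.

MAP: 6.733. Posterior mean: 6.849.

Σ counts = 53. Posterior: Gamma(shape = 5.9+53 = 58.9, rate = 0.6+8 = 8.6).
Mode = (α−1)/β = 57.9/8.6 = 6.733.
Mean = α/β = 58.9/8.6 = 6.849.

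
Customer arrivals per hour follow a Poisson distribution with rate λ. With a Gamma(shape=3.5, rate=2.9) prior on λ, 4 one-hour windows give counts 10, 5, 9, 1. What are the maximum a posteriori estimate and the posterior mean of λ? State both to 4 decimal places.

Σ counts = 25. Posterior: Gamma(shape = 3.5+25 = 28.5, rate = 2.9+4 = 6.9).
Mode = (α−1)/β = 27.5/6.9 = 3.9855.
Mean = α/β = 28.5/6.9 = 4.1304.
Right-skewed posterior ⇒ mode < mean.

maximum a posteriori estimate = 3.9855, posterior mean = 4.1304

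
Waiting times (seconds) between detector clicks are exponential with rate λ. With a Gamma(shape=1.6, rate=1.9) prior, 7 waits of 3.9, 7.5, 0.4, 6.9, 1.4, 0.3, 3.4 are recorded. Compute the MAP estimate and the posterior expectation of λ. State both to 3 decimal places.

Σ times = 23.8. Posterior: Gamma(shape = 1.6+7 = 8.6, rate = 1.9+23.8 = 25.7).
Mode = (α−1)/β = 7.6/25.7 = 0.296.
Mean = α/β = 8.6/25.7 = 0.335.
Mean > mode: the posterior has a right tail.

MAP estimate = 0.296, posterior expectation = 0.335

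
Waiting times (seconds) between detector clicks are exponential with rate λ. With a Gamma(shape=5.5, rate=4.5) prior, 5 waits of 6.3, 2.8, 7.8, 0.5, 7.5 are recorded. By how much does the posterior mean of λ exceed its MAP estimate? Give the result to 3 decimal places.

Σ times = 24.9. Posterior: Gamma(shape = 5.5+5 = 10.5, rate = 4.5+24.9 = 29.4).
Mode = (α−1)/β = 9.5/29.4 = 0.323.
Mean = α/β = 10.5/29.4 = 0.357.
Difference = 0.357 − 0.323 = 0.034.

0.034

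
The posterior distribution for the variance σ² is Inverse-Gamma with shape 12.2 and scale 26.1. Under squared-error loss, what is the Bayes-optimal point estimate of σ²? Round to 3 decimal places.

Mode = β/(α+1) = 26.1/13.2 = 1.977.
Mean = β/(α−1) = 26.1/11.2 = 2.330.
Squared-error loss ⇒ the optimal estimator is the posterior mean.

2.330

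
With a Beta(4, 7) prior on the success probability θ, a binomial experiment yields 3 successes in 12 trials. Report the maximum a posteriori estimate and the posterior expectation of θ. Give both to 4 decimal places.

Posterior: Beta(4+3, 7+9) = Beta(7, 16).
Mode = (7−1)/(7+16−2) = 6/21 = 0.2857.
Mean = 7/(7+16) = 7/23 = 0.3043.
Right-skewed posterior ⇒ mode < mean.

MAP: 0.2857. Posterior mean: 0.3043.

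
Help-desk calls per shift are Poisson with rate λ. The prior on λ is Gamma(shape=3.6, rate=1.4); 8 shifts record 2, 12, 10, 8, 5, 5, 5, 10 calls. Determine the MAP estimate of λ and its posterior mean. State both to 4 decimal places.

Σ counts = 57. Posterior: Gamma(shape = 3.6+57 = 60.6, rate = 1.4+8 = 9.4).
Mode = (α−1)/β = 59.6/9.4 = 6.3404.
Mean = α/β = 60.6/9.4 = 6.4468.

MAP: 6.3404. Posterior mean: 6.4468.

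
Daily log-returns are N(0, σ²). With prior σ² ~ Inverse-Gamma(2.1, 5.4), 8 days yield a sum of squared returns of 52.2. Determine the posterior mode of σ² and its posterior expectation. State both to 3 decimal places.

posterior mode = 4.437, posterior expectation = 6.176

Posterior: Inverse-Gamma(shape = 2.1+8/2 = 6.1, scale = 5.4+52.2/2 = 31.5).
Mode = β/(α+1) = 31.5/7.1 = 4.437.
Mean = β/(α−1) = 31.5/5.1 = 6.176.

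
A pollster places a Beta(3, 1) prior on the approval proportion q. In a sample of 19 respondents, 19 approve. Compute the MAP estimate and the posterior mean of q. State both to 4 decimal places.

MAP: 1.0000. Posterior mean: 0.9565.

Posterior: Beta(3+19, 1+0) = Beta(22, 1).
Since β = 1 ≤ 1 and α > 1, the Beta density is monotone increasing on [0,1]; the mode is at 1.
Mean = 22/(22+1) = 0.9565.
The mean is pulled below the mode by the posterior's left skew.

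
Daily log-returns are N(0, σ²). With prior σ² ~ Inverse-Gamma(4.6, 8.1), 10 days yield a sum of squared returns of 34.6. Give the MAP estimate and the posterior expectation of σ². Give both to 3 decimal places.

MAP: 2.396. Posterior mean: 2.953.

Posterior: Inverse-Gamma(shape = 4.6+10/2 = 9.6, scale = 8.1+34.6/2 = 25.4).
Mode = β/(α+1) = 25.4/10.6 = 2.396.
Mean = β/(α−1) = 25.4/8.6 = 2.953.
The posterior is right-skewed, so the mean exceeds the mode.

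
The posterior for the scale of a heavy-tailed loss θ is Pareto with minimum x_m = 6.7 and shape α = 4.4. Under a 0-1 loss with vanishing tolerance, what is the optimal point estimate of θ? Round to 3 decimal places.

6.700

The Pareto density is strictly decreasing on [x_m, ∞), so the mode is x_m = 6.700.
Mean = α·x_m/(α−1) = 4.4·6.7/3.4 = 8.671.
This is the posterior mode — the MAP estimate.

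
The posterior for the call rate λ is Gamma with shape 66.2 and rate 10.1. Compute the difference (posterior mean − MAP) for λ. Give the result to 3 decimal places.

Mode = (α−1)/β = 65.2/10.1 = 6.455.
Mean = α/β = 66.2/10.1 = 6.554.
Difference = 6.554 − 6.455 = 0.099.

0.099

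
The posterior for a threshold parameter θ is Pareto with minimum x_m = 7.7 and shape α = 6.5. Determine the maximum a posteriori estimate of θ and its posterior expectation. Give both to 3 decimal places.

The Pareto density is strictly decreasing on [x_m, ∞), so the mode is x_m = 7.700.
Mean = α·x_m/(α−1) = 6.5·7.7/5.5 = 9.100.
Right-skewed posterior ⇒ mode < mean.

MAP = 7.700; posterior mean = 9.100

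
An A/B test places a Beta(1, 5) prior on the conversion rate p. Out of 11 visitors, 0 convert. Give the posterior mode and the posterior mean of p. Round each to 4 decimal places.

posterior mode = 0.0000, posterior mean = 0.0588

Posterior: Beta(1+0, 5+11) = Beta(1, 16).
Since α = 1 ≤ 1 and β > 1, the Beta density is monotone decreasing on [0,1]; the mode is at 0.
Mean = 1/(1+16) = 0.0588.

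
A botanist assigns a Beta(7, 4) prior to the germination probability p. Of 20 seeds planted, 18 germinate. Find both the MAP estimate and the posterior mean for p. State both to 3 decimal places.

Posterior: Beta(7+18, 4+2) = Beta(25, 6).
Mode = (25−1)/(25+6−2) = 24/29 = 0.828.
Mean = 25/(25+6) = 25/31 = 0.806.
Left-skewed posterior ⇒ mean < mode.

p_MAP = 0.828, E[p|data] = 0.806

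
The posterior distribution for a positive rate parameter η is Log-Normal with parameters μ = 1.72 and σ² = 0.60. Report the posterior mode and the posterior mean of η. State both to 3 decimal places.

MAP = 3.065, posterior mean = 7.538

Mode = exp(μ − σ²) = exp(1.12) = 3.065.
Mean = exp(μ + σ²/2) = exp(2.020) = 7.538.
The posterior is right-skewed, so the mean exceeds the mode.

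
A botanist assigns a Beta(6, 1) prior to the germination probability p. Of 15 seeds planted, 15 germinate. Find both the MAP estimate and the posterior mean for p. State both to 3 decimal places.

Posterior: Beta(6+15, 1+0) = Beta(21, 1).
Since β = 1 ≤ 1 and α > 1, the Beta density is monotone increasing on [0,1]; the mode is at 1.
Mean = 21/(21+1) = 0.955.

MAP = 1.000; posterior mean = 0.955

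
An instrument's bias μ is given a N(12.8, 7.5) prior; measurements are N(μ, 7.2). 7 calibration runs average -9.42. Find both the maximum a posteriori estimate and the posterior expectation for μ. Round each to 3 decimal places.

Posterior for μ is Normal. Precision-weighted mean: (1/7.5·12.8 + 7/7.2·-9.42) / (1/7.5 + 7/7.2) = -6.740.
A Normal posterior is symmetric, so mode = mean.

MAP: -6.740. Posterior mean: -6.740.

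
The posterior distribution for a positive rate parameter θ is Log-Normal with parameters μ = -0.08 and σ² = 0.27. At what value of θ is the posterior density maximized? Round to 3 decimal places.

Mode = exp(μ − σ²) = exp(-0.35) = 0.705.
Mean = exp(μ + σ²/2) = exp(0.055) = 1.057.
This is the posterior mode — the MAP estimate.

0.705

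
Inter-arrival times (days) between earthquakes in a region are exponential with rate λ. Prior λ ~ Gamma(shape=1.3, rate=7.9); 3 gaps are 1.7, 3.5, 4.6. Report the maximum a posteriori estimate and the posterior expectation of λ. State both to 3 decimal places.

maximum a posteriori estimate = 0.186, posterior expectation = 0.243

Σ times = 9.8. Posterior: Gamma(shape = 1.3+3 = 4.3, rate = 7.9+9.8 = 17.7).
Mode = (α−1)/β = 3.3/17.7 = 0.186.
Mean = α/β = 4.3/17.7 = 0.243.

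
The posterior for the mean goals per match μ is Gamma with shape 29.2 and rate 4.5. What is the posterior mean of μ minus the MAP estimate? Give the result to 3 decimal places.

Mode = (α−1)/β = 28.2/4.5 = 6.267.
Mean = α/β = 29.2/4.5 = 6.489.
Difference = 6.489 − 6.267 = 0.222.

0.222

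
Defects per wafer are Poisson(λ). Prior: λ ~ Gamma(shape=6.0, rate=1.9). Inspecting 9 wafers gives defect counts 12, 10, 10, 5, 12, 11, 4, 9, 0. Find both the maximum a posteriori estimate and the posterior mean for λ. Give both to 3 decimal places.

MAP: 7.156. Posterior mean: 7.248.

Σ counts = 73. Posterior: Gamma(shape = 6.0+73 = 79.0, rate = 1.9+9 = 10.9).
Mode = (α−1)/β = 78.0/10.9 = 7.156.
Mean = α/β = 79.0/10.9 = 7.248.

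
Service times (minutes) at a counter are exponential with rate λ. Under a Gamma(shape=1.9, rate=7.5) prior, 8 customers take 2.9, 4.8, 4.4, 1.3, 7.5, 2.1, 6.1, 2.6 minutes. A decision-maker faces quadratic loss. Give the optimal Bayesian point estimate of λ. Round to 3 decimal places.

0.253

Σ times = 31.7. Posterior: Gamma(shape = 1.9+8 = 9.9, rate = 7.5+31.7 = 39.2).
Mode = (α−1)/β = 8.9/39.2 = 0.227.
Mean = α/β = 9.9/39.2 = 0.253.
Quadratic loss ⇒ the optimal estimator is the posterior mean.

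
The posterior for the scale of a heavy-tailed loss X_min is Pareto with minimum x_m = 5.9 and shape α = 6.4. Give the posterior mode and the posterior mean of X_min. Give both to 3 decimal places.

X_min_MAP = 5.900, E[X_min|data] = 6.993

The Pareto density is strictly decreasing on [x_m, ∞), so the mode is x_m = 5.900.
Mean = α·x_m/(α−1) = 6.4·5.9/5.4 = 6.993.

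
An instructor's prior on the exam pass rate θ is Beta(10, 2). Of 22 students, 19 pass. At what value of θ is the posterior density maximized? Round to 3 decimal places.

0.875

Posterior: Beta(10+19, 2+3) = Beta(29, 5).
Mode = (29−1)/(29+5−2) = 28/32 = 0.875.
Mean = 29/(29+5) = 29/34 = 0.853.
This is the posterior mode — the MAP estimate.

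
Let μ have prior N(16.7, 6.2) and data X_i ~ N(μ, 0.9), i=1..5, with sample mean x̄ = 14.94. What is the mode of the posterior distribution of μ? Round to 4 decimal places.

14.9897

Posterior for μ is Normal. Precision-weighted mean: (1/6.2·16.7 + 5/0.9·14.94) / (1/6.2 + 5/0.9) = 14.9897.
A Normal posterior is symmetric, so mode = mean.
This is the posterior mode — the MAP estimate.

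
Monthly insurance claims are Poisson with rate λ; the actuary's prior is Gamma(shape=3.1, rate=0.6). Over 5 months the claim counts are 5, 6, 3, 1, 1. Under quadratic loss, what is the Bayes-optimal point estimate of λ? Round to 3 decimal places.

Σ counts = 16. Posterior: Gamma(shape = 3.1+16 = 19.1, rate = 0.6+5 = 5.6).
Mode = (α−1)/β = 18.1/5.6 = 3.232.
Mean = α/β = 19.1/5.6 = 3.411.
Quadratic loss ⇒ the optimal estimator is the posterior mean.

3.411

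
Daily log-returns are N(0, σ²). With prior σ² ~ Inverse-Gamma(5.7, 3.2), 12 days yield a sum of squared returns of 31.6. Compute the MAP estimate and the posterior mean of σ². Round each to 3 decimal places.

Posterior: Inverse-Gamma(shape = 5.7+12/2 = 11.7, scale = 3.2+31.6/2 = 19.0).
Mode = β/(α+1) = 19.0/12.7 = 1.496.
Mean = β/(α−1) = 19.0/10.7 = 1.776.
The posterior is right-skewed, so the mean exceeds the mode.

MAP = 1.496; posterior mean = 1.776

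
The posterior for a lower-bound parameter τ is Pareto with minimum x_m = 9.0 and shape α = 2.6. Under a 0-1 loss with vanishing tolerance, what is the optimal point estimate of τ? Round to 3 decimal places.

9.000

The Pareto density is strictly decreasing on [x_m, ∞), so the mode is x_m = 9.000.
Mean = α·x_m/(α−1) = 2.6·9.0/1.6 = 14.625.
This is the posterior mode — the MAP estimate.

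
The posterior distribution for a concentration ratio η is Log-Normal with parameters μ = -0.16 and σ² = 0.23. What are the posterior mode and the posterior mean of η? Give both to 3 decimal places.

MAP = 0.677; posterior mean = 0.956

Mode = exp(μ − σ²) = exp(-0.39) = 0.677.
Mean = exp(μ + σ²/2) = exp(-0.045) = 0.956.
Right-skewed posterior ⇒ mode < mean.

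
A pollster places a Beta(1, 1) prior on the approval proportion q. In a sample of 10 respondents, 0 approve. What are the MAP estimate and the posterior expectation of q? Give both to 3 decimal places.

MAP = 0.000, posterior mean = 0.083

Posterior: Beta(1+0, 1+10) = Beta(1, 11).
Since α = 1 ≤ 1 and β > 1, the Beta density is monotone decreasing on [0,1]; the mode is at 0.
Mean = 1/(1+11) = 0.083.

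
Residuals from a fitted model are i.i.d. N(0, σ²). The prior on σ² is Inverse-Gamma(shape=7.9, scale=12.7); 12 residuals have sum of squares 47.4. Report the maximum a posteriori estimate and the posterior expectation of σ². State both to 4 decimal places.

MAP = 2.4430, posterior mean = 2.8217

Posterior: Inverse-Gamma(shape = 7.9+12/2 = 13.9, scale = 12.7+47.4/2 = 36.4).
Mode = β/(α+1) = 36.4/14.9 = 2.4430.
Mean = β/(α−1) = 36.4/12.9 = 2.8217.
Right-skewed posterior ⇒ mode < mean.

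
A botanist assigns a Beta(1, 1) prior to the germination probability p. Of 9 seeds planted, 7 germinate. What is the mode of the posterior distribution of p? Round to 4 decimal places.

Posterior: Beta(1+7, 1+2) = Beta(8, 3).
Mode = (8−1)/(8+3−2) = 7/9 = 0.7778.
With a flat prior the MAP equals the MLE, 7/9.
Mean = 8/(8+3) = 8/11 = 0.7273.
This is the posterior mode — the MAP estimate.

0.7778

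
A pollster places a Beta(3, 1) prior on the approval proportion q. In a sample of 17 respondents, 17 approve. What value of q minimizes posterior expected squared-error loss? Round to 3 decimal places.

Posterior: Beta(3+17, 1+0) = Beta(20, 1).
Since β = 1 ≤ 1 and α > 1, the Beta density is monotone increasing on [0,1]; the mode is at 1.
Mean = 20/(20+1) = 0.952.
Squared-error loss ⇒ the optimal estimator is the posterior mean.

0.952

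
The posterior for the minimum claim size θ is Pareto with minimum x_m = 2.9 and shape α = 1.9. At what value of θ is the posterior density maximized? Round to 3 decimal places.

2.900

The Pareto density is strictly decreasing on [x_m, ∞), so the mode is x_m = 2.900.
Mean = α·x_m/(α−1) = 1.9·2.9/0.9 = 6.122.
This is the posterior mode — the MAP estimate.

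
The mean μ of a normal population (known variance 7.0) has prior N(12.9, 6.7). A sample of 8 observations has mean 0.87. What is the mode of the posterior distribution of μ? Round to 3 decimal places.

2.260

Posterior for μ is Normal. Precision-weighted mean: (1/6.7·12.9 + 8/7.0·0.87) / (1/6.7 + 8/7.0) = 2.260.
A Normal posterior is symmetric, so mode = mean.
This is the posterior mode — the MAP estimate.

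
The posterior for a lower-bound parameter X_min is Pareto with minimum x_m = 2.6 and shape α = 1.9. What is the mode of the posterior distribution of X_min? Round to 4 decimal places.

The Pareto density is strictly decreasing on [x_m, ∞), so the mode is x_m = 2.6000.
Mean = α·x_m/(α−1) = 1.9·2.6/0.9 = 5.4889.
This is the posterior mode — the MAP estimate.

2.6000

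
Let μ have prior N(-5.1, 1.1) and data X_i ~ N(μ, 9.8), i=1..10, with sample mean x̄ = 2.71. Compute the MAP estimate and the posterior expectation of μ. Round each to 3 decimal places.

MAP: -0.970. Posterior mean: -0.970.

Posterior for μ is Normal. Precision-weighted mean: (1/1.1·-5.1 + 10/9.8·2.71) / (1/1.1 + 10/9.8) = -0.970.
A Normal posterior is symmetric, so mode = mean.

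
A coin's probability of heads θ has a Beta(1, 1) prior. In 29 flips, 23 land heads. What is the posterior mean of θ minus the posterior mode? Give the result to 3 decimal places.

Posterior: Beta(1+23, 1+6) = Beta(24, 7).
Mode = (24−1)/(24+7−2) = 23/29 = 0.793.
Mean = 24/(24+7) = 24/31 = 0.774.
Difference = 0.774 − 0.793 = -0.019.

-0.019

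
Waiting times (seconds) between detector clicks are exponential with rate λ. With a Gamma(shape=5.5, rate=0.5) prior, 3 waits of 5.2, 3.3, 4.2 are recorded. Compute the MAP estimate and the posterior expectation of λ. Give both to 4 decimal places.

λ_MAP = 0.5682, E[λ|data] = 0.6439

Σ times = 12.7. Posterior: Gamma(shape = 5.5+3 = 8.5, rate = 0.5+12.7 = 13.2).
Mode = (α−1)/β = 7.5/13.2 = 0.5682.
Mean = α/β = 8.5/13.2 = 0.6439.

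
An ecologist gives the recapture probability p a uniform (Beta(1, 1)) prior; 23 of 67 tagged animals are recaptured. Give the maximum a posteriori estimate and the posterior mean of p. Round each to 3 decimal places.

MAP = 0.343, posterior mean = 0.348

Posterior: Beta(1+23, 1+44) = Beta(24, 45).
Mode = (24−1)/(24+45−2) = 23/67 = 0.343.
Mean = 24/(24+45) = 24/69 = 0.348.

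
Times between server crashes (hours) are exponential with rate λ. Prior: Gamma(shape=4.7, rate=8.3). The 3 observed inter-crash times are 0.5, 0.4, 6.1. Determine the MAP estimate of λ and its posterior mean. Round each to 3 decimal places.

Σ times = 7.0. Posterior: Gamma(shape = 4.7+3 = 7.7, rate = 8.3+7.0 = 15.3).
Mode = (α−1)/β = 6.7/15.3 = 0.438.
Mean = α/β = 7.7/15.3 = 0.503.

MAP = 0.438; posterior mean = 0.503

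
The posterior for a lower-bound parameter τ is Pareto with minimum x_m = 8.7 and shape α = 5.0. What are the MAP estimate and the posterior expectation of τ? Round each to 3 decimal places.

MAP estimate = 8.700, posterior expectation = 10.875

The Pareto density is strictly decreasing on [x_m, ∞), so the mode is x_m = 8.700.
Mean = α·x_m/(α−1) = 5.0·8.7/4.0 = 10.875.
The posterior is right-skewed, so the mean exceeds the mode.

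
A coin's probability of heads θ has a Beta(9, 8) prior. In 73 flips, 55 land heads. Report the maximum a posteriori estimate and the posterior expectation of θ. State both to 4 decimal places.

Posterior: Beta(9+55, 8+18) = Beta(64, 26).
Mode = (64−1)/(64+26−2) = 63/88 = 0.7159.
Mean = 64/(64+26) = 64/90 = 0.7111.

MAP: 0.7159. Posterior mean: 0.7111.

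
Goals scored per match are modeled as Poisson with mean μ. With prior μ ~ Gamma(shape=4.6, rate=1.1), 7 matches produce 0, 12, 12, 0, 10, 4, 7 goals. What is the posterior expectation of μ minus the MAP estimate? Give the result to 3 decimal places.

0.123

Σ counts = 45. Posterior: Gamma(shape = 4.6+45 = 49.6, rate = 1.1+7 = 8.1).
Mode = (α−1)/β = 48.6/8.1 = 6.000.
Mean = α/β = 49.6/8.1 = 6.123.
Difference = 6.123 − 6.000 = 0.123.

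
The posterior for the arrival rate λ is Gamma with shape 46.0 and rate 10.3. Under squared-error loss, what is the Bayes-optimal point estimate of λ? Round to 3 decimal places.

4.466

Mode = (α−1)/β = 45.0/10.3 = 4.369.
Mean = α/β = 46.0/10.3 = 4.466.
Squared-error loss ⇒ the optimal estimator is the posterior mean.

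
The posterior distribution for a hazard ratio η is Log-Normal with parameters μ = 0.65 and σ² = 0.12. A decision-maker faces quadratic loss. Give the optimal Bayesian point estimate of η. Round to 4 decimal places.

Mode = exp(μ − σ²) = exp(0.53) = 1.6989.
Mean = exp(μ + σ²/2) = exp(0.710) = 2.0340.
Quadratic loss ⇒ the optimal estimator is the posterior mean.

2.0340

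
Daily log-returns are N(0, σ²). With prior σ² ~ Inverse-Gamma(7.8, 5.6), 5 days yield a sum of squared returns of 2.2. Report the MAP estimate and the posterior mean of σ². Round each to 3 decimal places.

Posterior: Inverse-Gamma(shape = 7.8+5/2 = 10.3, scale = 5.6+2.2/2 = 6.7).
Mode = β/(α+1) = 6.7/11.3 = 0.593.
Mean = β/(α−1) = 6.7/9.3 = 0.720.
Mean > mode: the posterior has a right tail.

MAP = 0.593, posterior mean = 0.720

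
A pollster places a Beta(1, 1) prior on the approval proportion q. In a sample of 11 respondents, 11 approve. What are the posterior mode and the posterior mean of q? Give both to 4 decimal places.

Posterior: Beta(1+11, 1+0) = Beta(12, 1).
Since β = 1 ≤ 1 and α > 1, the Beta density is monotone increasing on [0,1]; the mode is at 1.
Mean = 12/(12+1) = 0.9231.

q_MAP = 1.0000, E[q|data] = 0.9231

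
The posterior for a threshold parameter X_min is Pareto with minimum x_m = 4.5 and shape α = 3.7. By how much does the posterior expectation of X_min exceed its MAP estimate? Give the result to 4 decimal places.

The Pareto density is strictly decreasing on [x_m, ∞), so the mode is x_m = 4.5000.
Mean = α·x_m/(α−1) = 3.7·4.5/2.7 = 6.1667.
Difference = 6.1667 − 4.5000 = 1.6667.

1.6667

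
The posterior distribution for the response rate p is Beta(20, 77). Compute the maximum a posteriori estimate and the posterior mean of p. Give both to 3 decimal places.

Mode = (20−1)/(20+77−2) = 19/95 = 0.200.
Mean = 20/(20+77) = 20/97 = 0.206.
The posterior is right-skewed, so the mean exceeds the mode.

MAP: 0.200. Posterior mean: 0.206.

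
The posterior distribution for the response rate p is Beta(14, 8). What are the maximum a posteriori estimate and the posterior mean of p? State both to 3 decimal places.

Mode = (14−1)/(14+8−2) = 13/20 = 0.650.
Mean = 14/(14+8) = 14/22 = 0.636.
Left-skewed posterior ⇒ mean < mode.

MAP = 0.650; posterior mean = 0.636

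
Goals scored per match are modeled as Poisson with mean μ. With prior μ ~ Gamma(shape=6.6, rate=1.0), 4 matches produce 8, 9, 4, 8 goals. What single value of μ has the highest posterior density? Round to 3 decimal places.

6.920

Σ counts = 29. Posterior: Gamma(shape = 6.6+29 = 35.6, rate = 1.0+4 = 5.0).
Mode = (α−1)/β = 34.6/5.0 = 6.920.
Mean = α/β = 35.6/5.0 = 7.120.
This is the posterior mode — the MAP estimate.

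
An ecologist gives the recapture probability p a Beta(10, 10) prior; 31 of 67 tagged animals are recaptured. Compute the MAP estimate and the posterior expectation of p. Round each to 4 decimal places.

Posterior: Beta(10+31, 10+36) = Beta(41, 46).
Mode = (41−1)/(41+46−2) = 40/85 = 0.4706.
Mean = 41/(41+46) = 41/87 = 0.4713.
The posterior is right-skewed, so the mean exceeds the mode.

p_MAP = 0.4706, E[p|data] = 0.4713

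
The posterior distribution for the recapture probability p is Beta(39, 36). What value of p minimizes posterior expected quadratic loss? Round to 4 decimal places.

Mode = (39−1)/(39+36−2) = 38/73 = 0.5205.
Mean = 39/(39+36) = 39/75 = 0.5200.
Quadratic loss ⇒ the optimal estimator is the posterior mean.

0.5200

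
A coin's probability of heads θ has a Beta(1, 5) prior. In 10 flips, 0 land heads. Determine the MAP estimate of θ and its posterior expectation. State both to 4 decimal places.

Posterior: Beta(1+0, 5+10) = Beta(1, 15).
Since α = 1 ≤ 1 and β > 1, the Beta density is monotone decreasing on [0,1]; the mode is at 0.
Mean = 1/(1+15) = 0.0625.
Right-skewed posterior ⇒ mode < mean.

MAP: 0.0000. Posterior mean: 0.0625.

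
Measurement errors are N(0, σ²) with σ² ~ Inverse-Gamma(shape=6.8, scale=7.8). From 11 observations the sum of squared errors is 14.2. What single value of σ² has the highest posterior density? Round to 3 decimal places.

Posterior: Inverse-Gamma(shape = 6.8+11/2 = 12.3, scale = 7.8+14.2/2 = 14.9).
Mode = β/(α+1) = 14.9/13.3 = 1.120.
Mean = β/(α−1) = 14.9/11.3 = 1.319.
This is the posterior mode — the MAP estimate.

1.120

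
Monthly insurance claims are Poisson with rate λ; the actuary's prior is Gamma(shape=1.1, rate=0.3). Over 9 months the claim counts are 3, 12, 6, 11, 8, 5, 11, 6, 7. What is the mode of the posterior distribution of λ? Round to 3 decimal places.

Σ counts = 69. Posterior: Gamma(shape = 1.1+69 = 70.1, rate = 0.3+9 = 9.3).
Mode = (α−1)/β = 69.1/9.3 = 7.430.
Mean = α/β = 70.1/9.3 = 7.538.
This is the posterior mode — the MAP estimate.

7.430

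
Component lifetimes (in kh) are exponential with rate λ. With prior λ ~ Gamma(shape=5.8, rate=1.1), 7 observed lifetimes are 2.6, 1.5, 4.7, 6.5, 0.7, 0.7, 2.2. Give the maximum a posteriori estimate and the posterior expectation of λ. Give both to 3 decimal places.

Σ times = 18.9. Posterior: Gamma(shape = 5.8+7 = 12.8, rate = 1.1+18.9 = 20.0).
Mode = (α−1)/β = 11.8/20.0 = 0.590.
Mean = α/β = 12.8/20.0 = 0.640.

maximum a posteriori estimate = 0.590, posterior expectation = 0.640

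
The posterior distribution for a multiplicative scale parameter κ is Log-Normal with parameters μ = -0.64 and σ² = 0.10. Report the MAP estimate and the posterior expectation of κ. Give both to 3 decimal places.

MAP: 0.477. Posterior mean: 0.554.

Mode = exp(μ − σ²) = exp(-0.74) = 0.477.
Mean = exp(μ + σ²/2) = exp(-0.590) = 0.554.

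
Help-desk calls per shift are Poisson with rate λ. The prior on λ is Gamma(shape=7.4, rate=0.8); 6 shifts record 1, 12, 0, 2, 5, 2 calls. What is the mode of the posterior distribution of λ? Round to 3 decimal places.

4.176

Σ counts = 22. Posterior: Gamma(shape = 7.4+22 = 29.4, rate = 0.8+6 = 6.8).
Mode = (α−1)/β = 28.4/6.8 = 4.176.
Mean = α/β = 29.4/6.8 = 4.324.
This is the posterior mode — the MAP estimate.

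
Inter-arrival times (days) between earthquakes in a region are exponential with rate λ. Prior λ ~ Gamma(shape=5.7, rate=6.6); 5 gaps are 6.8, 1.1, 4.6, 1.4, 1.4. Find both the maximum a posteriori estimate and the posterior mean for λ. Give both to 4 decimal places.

λ_MAP = 0.4429, E[λ|data] = 0.4886

Σ times = 15.3. Posterior: Gamma(shape = 5.7+5 = 10.7, rate = 6.6+15.3 = 21.9).
Mode = (α−1)/β = 9.7/21.9 = 0.4429.
Mean = α/β = 10.7/21.9 = 0.4886.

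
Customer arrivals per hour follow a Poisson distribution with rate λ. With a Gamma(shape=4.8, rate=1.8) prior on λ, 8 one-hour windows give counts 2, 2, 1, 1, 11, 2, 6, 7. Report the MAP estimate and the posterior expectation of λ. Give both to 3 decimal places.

Σ counts = 32. Posterior: Gamma(shape = 4.8+32 = 36.8, rate = 1.8+8 = 9.8).
Mode = (α−1)/β = 35.8/9.8 = 3.653.
Mean = α/β = 36.8/9.8 = 3.755.

MAP = 3.653, posterior mean = 3.755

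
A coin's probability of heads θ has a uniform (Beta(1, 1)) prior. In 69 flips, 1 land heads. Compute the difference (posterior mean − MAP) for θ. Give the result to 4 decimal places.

0.0137

Posterior: Beta(1+1, 1+68) = Beta(2, 69).
Mode = (2−1)/(2+69−2) = 1/69 = 0.0145.
With a flat prior the MAP equals the MLE, 1/69.
Mean = 2/(2+69) = 2/71 = 0.0282.
Difference = 0.0282 − 0.0145 = 0.0137.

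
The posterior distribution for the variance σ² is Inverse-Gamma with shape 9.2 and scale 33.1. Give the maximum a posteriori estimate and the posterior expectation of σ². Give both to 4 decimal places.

MAP = 3.2451, posterior mean = 4.0366

Mode = β/(α+1) = 33.1/10.2 = 3.2451.
Mean = β/(α−1) = 33.1/8.2 = 4.0366.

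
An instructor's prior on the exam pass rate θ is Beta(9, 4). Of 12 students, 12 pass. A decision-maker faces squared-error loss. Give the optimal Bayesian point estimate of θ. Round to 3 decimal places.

Posterior: Beta(9+12, 4+0) = Beta(21, 4).
Mode = (21−1)/(21+4−2) = 20/23 = 0.870.
Mean = 21/(21+4) = 21/25 = 0.840.
Squared-error loss ⇒ the optimal estimator is the posterior mean.

0.840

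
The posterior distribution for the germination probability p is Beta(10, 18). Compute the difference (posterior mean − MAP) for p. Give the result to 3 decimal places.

Mode = (10−1)/(10+18−2) = 9/26 = 0.346.
Mean = 10/(10+18) = 10/28 = 0.357.
Difference = 0.357 − 0.346 = 0.011.
The mean is pulled above the mode by the posterior's right skew.

0.011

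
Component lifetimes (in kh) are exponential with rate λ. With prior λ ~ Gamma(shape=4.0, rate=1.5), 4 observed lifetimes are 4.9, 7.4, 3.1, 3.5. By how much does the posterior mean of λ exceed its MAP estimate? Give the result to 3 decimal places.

0.049

Σ times = 18.9. Posterior: Gamma(shape = 4.0+4 = 8.0, rate = 1.5+18.9 = 20.4).
Mode = (α−1)/β = 7.0/20.4 = 0.343.
Mean = α/β = 8.0/20.4 = 0.392.
Difference = 0.392 − 0.343 = 0.049.
The mean is pulled above the mode by the posterior's right skew.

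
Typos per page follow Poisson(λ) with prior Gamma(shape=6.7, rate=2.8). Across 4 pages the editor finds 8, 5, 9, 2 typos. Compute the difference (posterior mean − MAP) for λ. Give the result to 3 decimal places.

0.147

Σ counts = 24. Posterior: Gamma(shape = 6.7+24 = 30.7, rate = 2.8+4 = 6.8).
Mode = (α−1)/β = 29.7/6.8 = 4.368.
Mean = α/β = 30.7/6.8 = 4.515.
Difference = 4.515 − 4.368 = 0.147.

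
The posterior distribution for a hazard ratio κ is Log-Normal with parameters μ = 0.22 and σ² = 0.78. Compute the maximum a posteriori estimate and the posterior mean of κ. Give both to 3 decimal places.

maximum a posteriori estimate = 0.571, posterior mean = 1.840

Mode = exp(μ − σ²) = exp(-0.56) = 0.571.
Mean = exp(μ + σ²/2) = exp(0.610) = 1.840.
The posterior is right-skewed, so the mean exceeds the mode.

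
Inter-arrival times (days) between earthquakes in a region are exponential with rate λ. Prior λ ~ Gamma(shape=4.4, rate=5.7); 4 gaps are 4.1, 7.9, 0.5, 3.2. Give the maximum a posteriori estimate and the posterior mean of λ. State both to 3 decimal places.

maximum a posteriori estimate = 0.346, posterior mean = 0.393

Σ times = 15.7. Posterior: Gamma(shape = 4.4+4 = 8.4, rate = 5.7+15.7 = 21.4).
Mode = (α−1)/β = 7.4/21.4 = 0.346.
Mean = α/β = 8.4/21.4 = 0.393.
The posterior is right-skewed, so the mean exceeds the mode.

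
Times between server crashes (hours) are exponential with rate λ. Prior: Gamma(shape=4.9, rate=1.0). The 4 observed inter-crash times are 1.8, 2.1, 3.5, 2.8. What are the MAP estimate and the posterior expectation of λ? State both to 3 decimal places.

Σ times = 10.2. Posterior: Gamma(shape = 4.9+4 = 8.9, rate = 1.0+10.2 = 11.2).
Mode = (α−1)/β = 7.9/11.2 = 0.705.
Mean = α/β = 8.9/11.2 = 0.795.
Mean > mode: the posterior has a right tail.

λ_MAP = 0.705, E[λ|data] = 0.795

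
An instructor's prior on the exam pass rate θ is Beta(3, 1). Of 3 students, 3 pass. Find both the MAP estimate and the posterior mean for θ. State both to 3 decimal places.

θ_MAP = 1.000, E[θ|data] = 0.857

Posterior: Beta(3+3, 1+0) = Beta(6, 1).
Since β = 1 ≤ 1 and α > 1, the Beta density is monotone increasing on [0,1]; the mode is at 1.
Mean = 6/(6+1) = 0.857.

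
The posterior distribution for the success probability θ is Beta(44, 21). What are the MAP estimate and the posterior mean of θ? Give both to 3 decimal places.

MAP = 0.683; posterior mean = 0.677

Mode = (44−1)/(44+21−2) = 43/63 = 0.683.
Mean = 44/(44+21) = 44/65 = 0.677.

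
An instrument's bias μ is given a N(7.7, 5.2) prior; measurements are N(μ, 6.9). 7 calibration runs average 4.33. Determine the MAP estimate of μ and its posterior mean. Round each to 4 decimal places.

Posterior for μ is Normal. Precision-weighted mean: (1/5.2·7.7 + 7/6.9·4.33) / (1/5.2 + 7/6.9) = 4.8670.
A Normal posterior is symmetric, so mode = mean.

MAP = 4.8670, posterior mean = 4.8670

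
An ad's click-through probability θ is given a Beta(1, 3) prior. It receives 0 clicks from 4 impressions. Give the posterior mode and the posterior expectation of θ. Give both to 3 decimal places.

Posterior: Beta(1+0, 3+4) = Beta(1, 7).
Since α = 1 ≤ 1 and β > 1, the Beta density is monotone decreasing on [0,1]; the mode is at 0.
Mean = 1/(1+7) = 0.125.

MAP = 0.000; posterior mean = 0.125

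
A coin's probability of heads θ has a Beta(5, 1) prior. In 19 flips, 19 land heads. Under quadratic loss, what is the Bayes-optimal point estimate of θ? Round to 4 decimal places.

0.9600

Posterior: Beta(5+19, 1+0) = Beta(24, 1).
Since β = 1 ≤ 1 and α > 1, the Beta density is monotone increasing on [0,1]; the mode is at 1.
Mean = 24/(24+1) = 0.9600.
Quadratic loss ⇒ the optimal estimator is the posterior mean.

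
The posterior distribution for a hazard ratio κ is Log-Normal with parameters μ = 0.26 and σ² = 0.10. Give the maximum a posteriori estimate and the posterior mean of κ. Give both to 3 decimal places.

Mode = exp(μ − σ²) = exp(0.16) = 1.174.
Mean = exp(μ + σ²/2) = exp(0.310) = 1.363.
The posterior is right-skewed, so the mean exceeds the mode.

maximum a posteriori estimate = 1.174, posterior mean = 1.363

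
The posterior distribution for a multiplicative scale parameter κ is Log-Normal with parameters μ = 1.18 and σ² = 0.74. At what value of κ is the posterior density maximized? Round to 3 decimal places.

1.553

Mode = exp(μ − σ²) = exp(0.44) = 1.553.
Mean = exp(μ + σ²/2) = exp(1.550) = 4.711.
This is the posterior mode — the MAP estimate.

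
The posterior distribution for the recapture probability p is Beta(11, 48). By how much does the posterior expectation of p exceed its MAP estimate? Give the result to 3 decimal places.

Mode = (11−1)/(11+48−2) = 10/57 = 0.175.
Mean = 11/(11+48) = 11/59 = 0.186.
Difference = 0.186 − 0.175 = 0.011.
The posterior is right-skewed, so the mean exceeds the mode.

0.011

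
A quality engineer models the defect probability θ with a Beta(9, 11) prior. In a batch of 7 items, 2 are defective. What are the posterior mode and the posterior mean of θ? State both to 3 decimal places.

θ_MAP = 0.400, E[θ|data] = 0.407

Posterior: Beta(9+2, 11+5) = Beta(11, 16).
Mode = (11−1)/(11+16−2) = 10/25 = 0.400.
Mean = 11/(11+16) = 11/27 = 0.407.
Right-skewed posterior ⇒ mode < mean.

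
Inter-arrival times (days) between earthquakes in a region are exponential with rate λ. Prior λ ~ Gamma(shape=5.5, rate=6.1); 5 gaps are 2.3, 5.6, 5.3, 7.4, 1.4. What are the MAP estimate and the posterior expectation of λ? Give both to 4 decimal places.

Σ times = 22.0. Posterior: Gamma(shape = 5.5+5 = 10.5, rate = 6.1+22.0 = 28.1).
Mode = (α−1)/β = 9.5/28.1 = 0.3381.
Mean = α/β = 10.5/28.1 = 0.3737.
Right-skewed posterior ⇒ mode < mean.

MAP estimate = 0.3381, posterior expectation = 0.3737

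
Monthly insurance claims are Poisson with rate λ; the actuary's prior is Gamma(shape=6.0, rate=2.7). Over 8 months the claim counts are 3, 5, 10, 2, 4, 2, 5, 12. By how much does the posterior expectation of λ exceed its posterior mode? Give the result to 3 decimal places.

Σ counts = 43. Posterior: Gamma(shape = 6.0+43 = 49.0, rate = 2.7+8 = 10.7).
Mode = (α−1)/β = 48.0/10.7 = 4.486.
Mean = α/β = 49.0/10.7 = 4.579.
Difference = 4.579 − 4.486 = 0.093.
Mean > mode: the posterior has a right tail.

0.093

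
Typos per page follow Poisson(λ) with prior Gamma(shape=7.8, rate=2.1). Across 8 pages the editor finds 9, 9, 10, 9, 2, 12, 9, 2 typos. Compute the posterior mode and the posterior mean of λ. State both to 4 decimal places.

Σ counts = 62. Posterior: Gamma(shape = 7.8+62 = 69.8, rate = 2.1+8 = 10.1).
Mode = (α−1)/β = 68.8/10.1 = 6.8119.
Mean = α/β = 69.8/10.1 = 6.9109.

MAP = 6.8119; posterior mean = 6.9109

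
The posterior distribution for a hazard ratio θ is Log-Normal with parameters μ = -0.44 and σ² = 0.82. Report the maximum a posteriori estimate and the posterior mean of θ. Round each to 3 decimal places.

Mode = exp(μ − σ²) = exp(-1.26) = 0.284.
Mean = exp(μ + σ²/2) = exp(-0.030) = 0.970.

θ_MAP = 0.284, E[θ|data] = 0.970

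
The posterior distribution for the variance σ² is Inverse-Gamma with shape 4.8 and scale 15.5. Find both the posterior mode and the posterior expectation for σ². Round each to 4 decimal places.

Mode = β/(α+1) = 15.5/5.8 = 2.6724.
Mean = β/(α−1) = 15.5/3.8 = 4.0789.

MAP: 2.6724. Posterior mean: 4.0789.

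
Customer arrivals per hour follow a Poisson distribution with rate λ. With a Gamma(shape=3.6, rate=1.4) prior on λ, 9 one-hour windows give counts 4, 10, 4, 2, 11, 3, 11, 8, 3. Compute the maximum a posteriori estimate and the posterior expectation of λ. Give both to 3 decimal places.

MAP: 5.635. Posterior mean: 5.731.

Σ counts = 56. Posterior: Gamma(shape = 3.6+56 = 59.6, rate = 1.4+9 = 10.4).
Mode = (α−1)/β = 58.6/10.4 = 5.635.
Mean = α/β = 59.6/10.4 = 5.731.
Right-skewed posterior ⇒ mode < mean.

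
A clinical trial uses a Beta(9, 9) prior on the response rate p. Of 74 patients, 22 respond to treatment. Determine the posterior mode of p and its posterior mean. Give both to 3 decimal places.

posterior mode = 0.333, posterior mean = 0.337

Posterior: Beta(9+22, 9+52) = Beta(31, 61).
Mode = (31−1)/(31+61−2) = 30/90 = 0.333.
Mean = 31/(31+61) = 31/92 = 0.337.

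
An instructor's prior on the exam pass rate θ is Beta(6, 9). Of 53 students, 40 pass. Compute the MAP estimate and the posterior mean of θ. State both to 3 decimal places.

MAP = 0.682, posterior mean = 0.676

Posterior: Beta(6+40, 9+13) = Beta(46, 22).
Mode = (46−1)/(46+22−2) = 45/66 = 0.682.
Mean = 46/(46+22) = 46/68 = 0.676.
The posterior is left-skewed, so the mode exceeds the mean.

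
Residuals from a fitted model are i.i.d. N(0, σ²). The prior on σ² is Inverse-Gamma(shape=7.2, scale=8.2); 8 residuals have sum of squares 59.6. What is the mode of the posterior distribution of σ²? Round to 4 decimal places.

3.1148

Posterior: Inverse-Gamma(shape = 7.2+8/2 = 11.2, scale = 8.2+59.6/2 = 38.0).
Mode = β/(α+1) = 38.0/12.2 = 3.1148.
Mean = β/(α−1) = 38.0/10.2 = 3.7255.
This is the posterior mode — the MAP estimate.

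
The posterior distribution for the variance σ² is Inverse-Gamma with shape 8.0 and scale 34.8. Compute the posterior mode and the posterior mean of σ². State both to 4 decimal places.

Mode = β/(α+1) = 34.8/9.0 = 3.8667.
Mean = β/(α−1) = 34.8/7.0 = 4.9714.
The mean is pulled above the mode by the posterior's right skew.

σ²_MAP = 3.8667, E[σ²|data] = 4.9714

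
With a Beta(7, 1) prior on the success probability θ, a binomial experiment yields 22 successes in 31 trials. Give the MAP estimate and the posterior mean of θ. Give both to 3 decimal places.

Posterior: Beta(7+22, 1+9) = Beta(29, 10).
Mode = (29−1)/(29+10−2) = 28/37 = 0.757.
Mean = 29/(29+10) = 29/39 = 0.744.
The mean is pulled below the mode by the posterior's left skew.

θ_MAP = 0.757, E[θ|data] = 0.744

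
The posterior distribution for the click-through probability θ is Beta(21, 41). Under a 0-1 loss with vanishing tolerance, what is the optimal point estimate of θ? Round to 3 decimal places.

Mode = (21−1)/(21+41−2) = 20/60 = 0.333.
Mean = 21/(21+41) = 21/62 = 0.339.
This is the posterior mode — the MAP estimate.

0.333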